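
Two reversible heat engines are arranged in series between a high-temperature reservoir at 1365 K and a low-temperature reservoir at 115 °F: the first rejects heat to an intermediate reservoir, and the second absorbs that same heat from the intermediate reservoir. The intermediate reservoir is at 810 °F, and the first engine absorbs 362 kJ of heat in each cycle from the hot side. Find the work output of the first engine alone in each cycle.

T_C = 115 °F → (115 − 32) × 5/9 = 46.11 °C = 319.26 K.
T_m = 810 °F → (810 − 32) × 5/9 = 432.22 °C = 705.37 K.
First-stage efficiency η₁ = 1 − T_m/T_H = 1 − 705.37/1365.00 = 0.4832.
W₁ = η₁·Q_H = 0.4832 × 362 = 175 kJ.

W₁ ≈ 175 kJ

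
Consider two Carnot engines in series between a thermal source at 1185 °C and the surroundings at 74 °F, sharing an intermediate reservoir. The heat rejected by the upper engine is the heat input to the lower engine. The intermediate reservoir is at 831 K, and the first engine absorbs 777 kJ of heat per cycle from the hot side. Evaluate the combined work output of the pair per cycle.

W_total ≈ 619 kJ

T_H = 1185 °C → 1185 + 273.15 = 1458.15 K.
T_C = 74 °F → (74 − 32) × 5/9 = 23.33 °C = 296.48 K.
Two reversible stages in series are equivalent to a single Carnot engine between T_H and T_C, so η_total = 1 − T_C/T_H = 1 − 296.48/1458.15 = 0.7967.
W_total = η_total · Q_H = 0.7967 × 777 = 619 kJ.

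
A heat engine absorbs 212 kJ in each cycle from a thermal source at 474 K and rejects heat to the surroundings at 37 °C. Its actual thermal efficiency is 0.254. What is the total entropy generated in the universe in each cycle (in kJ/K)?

ΔS_univ ≈ 0.06266 kJ/K

T_C = 37 °C → 37 + 273.15 = 310.15 K.
W = η·Q_H = 0.254 × 212 = 53.85 kJ, so Q_C = Q_H − W = 158.2 kJ.
The hot reservoir loses entropy Q_H/T_H = 212/474.00 = 0.4473 kJ/K; the cold reservoir gains Q_C/T_C = 158.2/310.15 = 0.5099 kJ/K.
ΔS_univ = −Q_H/T_H + Q_C/T_C = 0.06266 kJ/K (> 0, since η = 0.254 < η_Carnot = 0.346).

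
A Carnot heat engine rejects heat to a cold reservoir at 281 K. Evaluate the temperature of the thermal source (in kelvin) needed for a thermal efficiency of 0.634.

From η = 1 − T_C/T_H, solving for T_H gives T_H = T_C/(1 − η) = 281.00/(1 − 0.634) = 768 K.

T_H ≈ 768 K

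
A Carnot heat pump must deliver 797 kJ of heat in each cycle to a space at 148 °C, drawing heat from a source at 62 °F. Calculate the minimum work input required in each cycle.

W_in ≈ 249 kJ

T_H = 148 °C → 148 + 273.15 = 421.15 K.
T_C = 62 °F → (62 − 32) × 5/9 = 16.67 °C = 289.82 K.
COP_HP = T_H/(T_H − T_C) = 421.15/131.33 = 3.2067.
W = Q_H/COP_HP = 797/3.2067 = 249 kJ.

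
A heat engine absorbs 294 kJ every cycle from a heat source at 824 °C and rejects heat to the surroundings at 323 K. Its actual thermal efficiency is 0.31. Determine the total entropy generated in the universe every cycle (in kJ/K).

ΔS_univ ≈ 0.360 kJ/K

T_H = 824 °C → 824 + 273.15 = 1097.15 K.
W = η·Q_H = 0.31 × 294 = 91.14 kJ, so Q_C = Q_H − W = 202.9 kJ.
The hot reservoir loses entropy Q_H/T_H = 294/1097.15 = 0.2680 kJ/K; the cold reservoir gains Q_C/T_C = 202.9/323.00 = 0.6280 kJ/K.
ΔS_univ = −Q_H/T_H + Q_C/T_C = 0.360 kJ/K (> 0, since η = 0.31 < η_Carnot = 0.706).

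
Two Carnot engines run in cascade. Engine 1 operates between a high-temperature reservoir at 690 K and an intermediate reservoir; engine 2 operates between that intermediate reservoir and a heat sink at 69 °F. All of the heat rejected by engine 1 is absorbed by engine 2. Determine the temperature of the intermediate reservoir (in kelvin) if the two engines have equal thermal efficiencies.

T_C = 69 °F → (69 − 32) × 5/9 = 20.56 °C = 293.71 K.
Equal efficiencies require 1 − T_m/T_H = 1 − T_C/T_m, i.e. T_m/T_H = T_C/T_m, so T_m = √(T_H·T_C) = √(690.00 × 293.71) = 450 K.

T_m ≈ 450 K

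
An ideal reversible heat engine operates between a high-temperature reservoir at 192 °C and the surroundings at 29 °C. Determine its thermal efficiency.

η ≈ 0.3504

T_H = 192 °C → 192 + 273.15 = 465.15 K.
T_C = 29 °C → 29 + 273.15 = 302.15 K.
Carnot efficiency: η = 1 − T_C/T_H = 1 − 302.15/465.15 = 0.3504.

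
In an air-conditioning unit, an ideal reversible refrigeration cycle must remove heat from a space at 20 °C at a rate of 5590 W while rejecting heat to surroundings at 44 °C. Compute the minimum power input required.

Ẇ_in ≈ 457.6 W

T_H = 44 °C → 44 + 273.15 = 317.15 K.
T_C = 20 °C → 20 + 273.15 = 293.15 K.
For a reversible refrigerator, COP_R = T_C/(T_H − T_C) = 293.15/24.00 = 12.2146.
W = Q_C/COP_R = 5590/12.2146 = 457.6 W.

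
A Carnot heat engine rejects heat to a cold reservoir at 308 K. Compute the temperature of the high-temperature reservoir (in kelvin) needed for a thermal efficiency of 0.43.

T_H ≈ 540.4 K

From η = 1 − T_C/T_H, solving for T_H gives T_H = T_C/(1 − η) = 308.00/(1 − 0.43) = 540.4 K.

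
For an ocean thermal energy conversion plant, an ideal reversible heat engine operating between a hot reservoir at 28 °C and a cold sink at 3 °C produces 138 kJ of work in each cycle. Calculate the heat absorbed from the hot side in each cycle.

T_H = 28 °C → 28 + 273.15 = 301.15 K.
T_C = 3 °C → 3 + 273.15 = 276.15 K.
η_rev = 1 − T_C/T_H = 1 − 276.15/301.15 = 0.0830.
Q_H = W/η = 138/0.0830 = 1660 kJ.

Q_H ≈ 1660 kJ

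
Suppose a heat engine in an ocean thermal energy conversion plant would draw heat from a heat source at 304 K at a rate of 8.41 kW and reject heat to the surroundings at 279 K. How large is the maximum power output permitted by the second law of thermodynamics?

Ẇ_max ≈ 0.692 kW

The second-law ceiling is the Carnot efficiency, η_max = 1 − T_C/T_H = 1 − 279.00/304.00 = 0.0822.
W_max = η_max · Q_H = 0.0822 × 8.41 = 0.692 kW.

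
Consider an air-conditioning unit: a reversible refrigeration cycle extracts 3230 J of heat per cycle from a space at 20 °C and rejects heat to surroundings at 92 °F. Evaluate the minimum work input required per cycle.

T_H = 92 °F → (92 − 32) × 5/9 = 33.33 °C = 306.48 K.
T_C = 20 °C → 20 + 273.15 = 293.15 K.
Carnot COP: COP_R = T_C/(T_H − T_C) = 293.15/13.33 = 21.9863.
W = Q_C/COP_R = 3230/21.9863 = 146.9 J.

W_in ≈ 146.9 J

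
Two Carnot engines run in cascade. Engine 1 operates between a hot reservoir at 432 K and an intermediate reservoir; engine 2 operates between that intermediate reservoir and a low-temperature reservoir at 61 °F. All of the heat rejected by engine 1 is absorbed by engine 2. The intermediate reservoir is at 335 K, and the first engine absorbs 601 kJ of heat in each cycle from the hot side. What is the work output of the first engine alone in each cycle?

T_C = 61 °F → (61 − 32) × 5/9 = 16.11 °C = 289.26 K.
First-stage efficiency η₁ = 1 − T_m/T_H = 1 − 335.00/432.00 = 0.2245.
W₁ = η₁·Q_H = 0.2245 × 601 = 135 kJ.

W₁ ≈ 135 kJ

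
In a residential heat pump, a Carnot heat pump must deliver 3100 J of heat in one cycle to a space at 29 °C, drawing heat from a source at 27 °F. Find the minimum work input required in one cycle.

W_in ≈ 326 J

T_H = 29 °C → 29 + 273.15 = 302.15 K.
T_C = 27 °F → (27 − 32) × 5/9 = -2.78 °C = 270.37 K.
COP_HP = T_H/(T_H − T_C) = 302.15/31.78 = 9.5082.
W = Q_H/COP_HP = 3100/9.5082 = 326 J.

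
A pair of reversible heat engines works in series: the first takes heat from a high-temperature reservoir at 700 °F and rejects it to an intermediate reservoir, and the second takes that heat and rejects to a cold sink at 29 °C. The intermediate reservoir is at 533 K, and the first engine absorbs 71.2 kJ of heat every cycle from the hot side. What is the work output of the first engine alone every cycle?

T_H = 700 °F → (700 − 32) × 5/9 = 371.11 °C = 644.26 K.
T_C = 29 °C → 29 + 273.15 = 302.15 K.
First-stage efficiency η₁ = 1 − T_m/T_H = 1 − 533.00/644.26 = 0.1727.
W₁ = η₁·Q_H = 0.1727 × 71.2 = 12.3 kJ.

W₁ ≈ 12.3 kJ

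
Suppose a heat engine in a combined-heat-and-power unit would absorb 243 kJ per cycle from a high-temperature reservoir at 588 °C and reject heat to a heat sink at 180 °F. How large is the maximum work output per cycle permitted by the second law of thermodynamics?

T_H = 588 °C → 588 + 273.15 = 861.15 K.
T_C = 180 °F → (180 − 32) × 5/9 = 82.22 °C = 355.37 K.
By the Carnot theorem, η_max = 1 − T_C/T_H = 1 − 355.37/861.15 = 0.5873.
W_max = η_max · Q_H = 0.5873 × 243 = 143 kJ.

W_max ≈ 143 kJ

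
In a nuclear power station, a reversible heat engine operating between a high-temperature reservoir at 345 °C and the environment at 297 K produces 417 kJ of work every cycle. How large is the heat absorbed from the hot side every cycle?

Q_H ≈ 803 kJ

T_H = 345 °C → 345 + 273.15 = 618.15 K.
The Carnot efficiency is η = 1 − T_C/T_H = 1 − 297.00/618.15 = 0.5195.
Q_H = W/η = 417/0.5195 = 803 kJ.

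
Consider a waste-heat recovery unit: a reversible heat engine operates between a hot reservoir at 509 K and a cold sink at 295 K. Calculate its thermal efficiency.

The Carnot efficiency is η = 1 − T_C/T_H = 1 − 295.00/509.00 = 0.420.

η ≈ 0.420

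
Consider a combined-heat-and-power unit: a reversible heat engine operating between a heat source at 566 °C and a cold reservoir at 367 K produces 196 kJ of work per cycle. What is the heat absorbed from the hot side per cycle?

Q_H ≈ 348 kJ

T_H = 566 °C → 566 + 273.15 = 839.15 K.
The Carnot efficiency is η = 1 − T_C/T_H = 1 − 367.00/839.15 = 0.5627.
Q_H = W/η = 196/0.5627 = 348 kJ.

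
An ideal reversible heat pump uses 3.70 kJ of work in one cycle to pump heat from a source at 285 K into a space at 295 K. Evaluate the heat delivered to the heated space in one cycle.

Q_H ≈ 109 kJ

The Carnot heat-pump COP is COP_HP = T_H/(T_H − T_C) = 295.00/10.00 = 29.5000.
Q_H = COP_HP · W = 29.5000 × 3.70 = 109 kJ.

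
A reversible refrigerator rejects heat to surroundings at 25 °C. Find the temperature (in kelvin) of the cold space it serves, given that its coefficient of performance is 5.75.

T_H = 25 °C → 25 + 273.15 = 298.15 K.
COP_R = T_C/(T_H − T_C) ⇒ T_C = T_H·COP_R/(1 + COP_R) = 298.15 × 5.75/(1 + 5.75) = 254.0 K.

T_C ≈ 254.0 K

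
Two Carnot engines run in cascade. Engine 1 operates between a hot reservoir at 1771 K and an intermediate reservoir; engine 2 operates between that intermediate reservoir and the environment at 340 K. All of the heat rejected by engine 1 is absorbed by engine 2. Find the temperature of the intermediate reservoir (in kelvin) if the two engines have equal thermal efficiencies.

Equal efficiencies require 1 − T_m/T_H = 1 − T_C/T_m, i.e. T_m/T_H = T_C/T_m, so T_m = √(T_H·T_C) = √(1771.00 × 340.00) = 776 K.

T_m ≈ 776 K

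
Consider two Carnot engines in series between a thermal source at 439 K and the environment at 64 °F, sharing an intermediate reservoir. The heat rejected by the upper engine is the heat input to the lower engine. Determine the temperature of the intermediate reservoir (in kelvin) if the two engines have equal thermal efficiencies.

T_m ≈ 357 K

T_C = 64 °F → (64 − 32) × 5/9 = 17.78 °C = 290.93 K.
Equal efficiencies require 1 − T_m/T_H = 1 − T_C/T_m, i.e. T_m/T_H = T_C/T_m, so T_m = √(T_H·T_C) = √(439.00 × 290.93) = 357 K.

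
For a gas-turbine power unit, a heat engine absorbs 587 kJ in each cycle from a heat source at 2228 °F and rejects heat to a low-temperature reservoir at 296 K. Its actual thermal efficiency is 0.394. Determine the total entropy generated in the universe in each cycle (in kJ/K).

ΔS_univ ≈ 0.809 kJ/K

T_H = 2228 °F → (2228 − 32) × 5/9 = 1220.00 °C = 1493.15 K.
W = η·Q_H = 0.394 × 587 = 231.3 kJ, so Q_C = Q_H − W = 355.7 kJ.
Reservoir entropy changes: ΔS_H = −Q_H/T_H = −587/1493.15 = -0.3931 kJ/K and ΔS_C = +Q_C/T_C = 355.7/296.00 = 1.202 kJ/K.
ΔS_univ = −Q_H/T_H + Q_C/T_C = 0.809 kJ/K (> 0, since η = 0.394 < η_Carnot = 0.802).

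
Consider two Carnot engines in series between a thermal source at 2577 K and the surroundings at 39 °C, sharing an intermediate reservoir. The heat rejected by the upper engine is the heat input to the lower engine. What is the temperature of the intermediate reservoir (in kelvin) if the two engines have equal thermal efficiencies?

T_m ≈ 897 K

T_C = 39 °C → 39 + 273.15 = 312.15 K.
Equal efficiencies require 1 − T_m/T_H = 1 − T_C/T_m, i.e. T_m/T_H = T_C/T_m, so T_m = √(T_H·T_C) = √(2577.00 × 312.15) = 897 K.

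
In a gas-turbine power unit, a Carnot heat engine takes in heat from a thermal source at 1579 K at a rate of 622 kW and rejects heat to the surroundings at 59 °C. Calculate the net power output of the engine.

T_C = 59 °C → 59 + 273.15 = 332.15 K.
η_rev = 1 − T_C/T_H = 1 − 332.15/1579.00 = 0.7896.
W = η·Q_H = 0.7896 × 622 = 491.2 kW.

Ẇ ≈ 491.2 kW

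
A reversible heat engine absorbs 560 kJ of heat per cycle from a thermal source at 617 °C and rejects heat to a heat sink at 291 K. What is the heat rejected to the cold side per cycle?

T_H = 617 °C → 617 + 273.15 = 890.15 K.
Carnot efficiency: η = 1 − T_C/T_H = 1 − 291.00/890.15 = 0.6731.
For a reversible cycle Q_C/Q_H = T_C/T_H, so Q_C = 560 × 291.00/890.15 = 183 kJ.

Q_C ≈ 183 kJ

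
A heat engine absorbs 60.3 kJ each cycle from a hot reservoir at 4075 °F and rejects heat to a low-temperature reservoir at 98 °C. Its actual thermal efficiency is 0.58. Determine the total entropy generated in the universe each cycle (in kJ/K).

ΔS_univ ≈ 0.0443 kJ/K

T_H = 4075 °F → (4075 − 32) × 5/9 = 2246.11 °C = 2519.26 K.
T_C = 98 °C → 98 + 273.15 = 371.15 K.
W = η·Q_H = 0.58 × 60.3 = 34.97 kJ, so Q_C = Q_H − W = 25.33 kJ.
Reservoir entropy changes: ΔS_H = −Q_H/T_H = −60.3/2519.26 = -0.02394 kJ/K and ΔS_C = +Q_C/T_C = 25.33/371.15 = 0.06824 kJ/K.
ΔS_univ = −Q_H/T_H + Q_C/T_C = 0.0443 kJ/K (> 0, since η = 0.58 < η_Carnot = 0.853).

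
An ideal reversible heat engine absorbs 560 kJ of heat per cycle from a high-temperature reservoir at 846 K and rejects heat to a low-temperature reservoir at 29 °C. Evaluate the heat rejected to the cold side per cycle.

Q_C ≈ 200 kJ

T_C = 29 °C → 29 + 273.15 = 302.15 K.
For a reversible engine, η = 1 − T_C/T_H = 1 − 302.15/846.00 = 0.6428.
For a reversible cycle Q_C/Q_H = T_C/T_H, so Q_C = 560 × 302.15/846.00 = 200 kJ.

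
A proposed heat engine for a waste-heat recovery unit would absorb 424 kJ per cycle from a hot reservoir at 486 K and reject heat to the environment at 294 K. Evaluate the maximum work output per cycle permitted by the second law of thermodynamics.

W_max ≈ 167.5 kJ

The second-law ceiling is the Carnot efficiency, η_max = 1 − T_C/T_H = 1 − 294.00/486.00 = 0.3951.
W_max = η_max · Q_H = 0.3951 × 424 = 167.5 kJ.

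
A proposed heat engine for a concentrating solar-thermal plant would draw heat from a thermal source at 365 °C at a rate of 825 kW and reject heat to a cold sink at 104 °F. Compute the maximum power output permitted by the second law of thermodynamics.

T_H = 365 °C → 365 + 273.15 = 638.15 K.
T_C = 104 °F → (104 − 32) × 5/9 = 40.00 °C = 313.15 K.
The upper bound on efficiency is η_max = 1 − T_C/T_H = 1 − 313.15/638.15 = 0.5093.
W_max = η_max · Q_H = 0.5093 × 825 = 420 kW.

Ẇ_max ≈ 420 kW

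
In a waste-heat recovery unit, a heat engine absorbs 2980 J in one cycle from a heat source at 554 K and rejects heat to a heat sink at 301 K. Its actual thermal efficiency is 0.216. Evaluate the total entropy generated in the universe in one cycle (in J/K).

W = η·Q_H = 0.216 × 2980 = 643.7 J, so Q_C = Q_H − W = 2336 J.
Entropy balance on the reservoirs: −Q_H/T_H = -5.379 J/K, +Q_C/T_C = 7.762 J/K.
ΔS_univ = −Q_H/T_H + Q_C/T_C = 2.383 J/K (> 0, since η = 0.216 < η_Carnot = 0.457).

ΔS_univ ≈ 2.383 J/K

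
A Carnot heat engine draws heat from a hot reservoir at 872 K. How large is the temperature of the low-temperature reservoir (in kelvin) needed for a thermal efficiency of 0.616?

From η = 1 − T_C/T_H, T_C = T_H·(1 − η) = 872.00 × (1 − 0.616) = 335 K.

T_C ≈ 335 K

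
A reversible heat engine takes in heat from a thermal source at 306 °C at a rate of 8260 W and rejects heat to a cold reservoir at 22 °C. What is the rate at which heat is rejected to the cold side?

Q̇_C ≈ 4210 W

T_H = 306 °C → 306 + 273.15 = 579.15 K.
T_C = 22 °C → 22 + 273.15 = 295.15 K.
Carnot efficiency: η = 1 − T_C/T_H = 1 − 295.15/579.15 = 0.4904.
For a reversible cycle Q_C/Q_H = T_C/T_H, so Q_C = 8260 × 295.15/579.15 = 4210 W.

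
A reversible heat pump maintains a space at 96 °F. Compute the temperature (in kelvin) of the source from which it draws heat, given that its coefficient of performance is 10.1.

T_H = 96 °F → (96 − 32) × 5/9 = 35.56 °C = 308.71 K.
COP_HP = T_H/(T_H − T_C) ⇒ T_C = T_H·(COP_HP − 1)/COP_HP = 308.71 × (10.1 − 1)/10.1 = 278.1 K.

T_C ≈ 278.1 K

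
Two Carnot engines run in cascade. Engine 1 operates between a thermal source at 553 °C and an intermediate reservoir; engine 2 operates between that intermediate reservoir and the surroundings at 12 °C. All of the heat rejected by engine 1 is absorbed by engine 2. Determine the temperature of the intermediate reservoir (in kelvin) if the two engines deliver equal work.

T_m ≈ 556 K

T_H = 553 °C → 553 + 273.15 = 826.15 K.
T_C = 12 °C → 12 + 273.15 = 285.15 K.
For reversible stages Q_m = Q_H·(T_m/T_H). Setting W₁ = Q_H(1 − T_m/T_H) equal to W₂ = Q_m(1 − T_C/T_m) = Q_H·(T_m − T_C)/T_H gives T_H − T_m = T_m − T_C, so T_m = (T_H + T_C)/2 = (826.15 + 285.15)/2 = 556 K.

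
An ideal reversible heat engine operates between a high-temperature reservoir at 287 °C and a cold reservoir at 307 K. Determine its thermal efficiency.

T_H = 287 °C → 287 + 273.15 = 560.15 K.
Since the cycle is reversible, η = 1 − T_C/T_H = 1 − 307.00/560.15 = 0.452.

η ≈ 0.452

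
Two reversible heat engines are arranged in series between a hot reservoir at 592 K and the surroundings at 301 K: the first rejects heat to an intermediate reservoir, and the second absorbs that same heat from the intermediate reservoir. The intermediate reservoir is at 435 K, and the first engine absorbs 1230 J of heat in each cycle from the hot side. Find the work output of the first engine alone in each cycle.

W₁ ≈ 326 J

First-stage efficiency η₁ = 1 − T_m/T_H = 1 − 435.00/592.00 = 0.2652.
W₁ = η₁·Q_H = 0.2652 × 1230 = 326 J.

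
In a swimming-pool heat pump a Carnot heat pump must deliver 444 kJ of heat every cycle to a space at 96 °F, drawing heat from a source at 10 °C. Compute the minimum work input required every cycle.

W_in ≈ 36.76 kJ

T_H = 96 °F → (96 − 32) × 5/9 = 35.56 °C = 308.71 K.
T_C = 10 °C → 10 + 273.15 = 283.15 K.
COP_HP = T_H/(T_H − T_C) = 308.71/25.56 = 12.0798.
W = Q_H/COP_HP = 444/12.0798 = 36.76 kJ.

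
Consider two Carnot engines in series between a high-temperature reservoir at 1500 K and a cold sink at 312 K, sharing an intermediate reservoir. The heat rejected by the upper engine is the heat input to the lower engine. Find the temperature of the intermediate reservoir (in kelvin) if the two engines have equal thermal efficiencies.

T_m ≈ 684 K

Equal efficiencies require 1 − T_m/T_H = 1 − T_C/T_m, i.e. T_m/T_H = T_C/T_m, so T_m = √(T_H·T_C) = √(1500.00 × 312.00) = 684 K.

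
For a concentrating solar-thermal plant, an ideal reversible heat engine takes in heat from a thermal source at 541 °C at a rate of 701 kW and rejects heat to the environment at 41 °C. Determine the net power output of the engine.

Ẇ ≈ 430.5 kW

T_H = 541 °C → 541 + 273.15 = 814.15 K.
T_C = 41 °C → 41 + 273.15 = 314.15 K.
Since the cycle is reversible, η = 1 − T_C/T_H = 1 − 314.15/814.15 = 0.6141.
W = η·Q_H = 0.6141 × 701 = 430.5 kW.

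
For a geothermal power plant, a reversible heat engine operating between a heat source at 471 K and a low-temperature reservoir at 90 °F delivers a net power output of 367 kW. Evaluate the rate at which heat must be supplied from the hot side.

T_C = 90 °F → (90 − 32) × 5/9 = 32.22 °C = 305.37 K.
For a reversible engine, η = 1 − T_C/T_H = 1 − 305.37/471.00 = 0.3517.
Q_H = W/η = 367/0.3517 = 1040 kW.

Q̇_H ≈ 1040 kW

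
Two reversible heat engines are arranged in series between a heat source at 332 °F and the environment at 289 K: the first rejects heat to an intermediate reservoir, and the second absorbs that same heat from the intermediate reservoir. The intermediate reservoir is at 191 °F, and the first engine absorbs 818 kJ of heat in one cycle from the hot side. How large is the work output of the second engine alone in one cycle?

W₂ ≈ 134.8 kJ

T_H = 332 °F → (332 − 32) × 5/9 = 166.67 °C = 439.82 K.
T_m = 191 °F → (191 − 32) × 5/9 = 88.33 °C = 361.48 K.
Heat entering the second stage: Q_m = Q_H·(T_m/T_H) = 818 × 361.48/439.82 = 672.3 kJ.
Second-stage efficiency η₂ = 1 − T_C/T_m = 1 − 289.00/361.48 = 0.2005, so W₂ = η₂·Q_m = 134.8 kJ.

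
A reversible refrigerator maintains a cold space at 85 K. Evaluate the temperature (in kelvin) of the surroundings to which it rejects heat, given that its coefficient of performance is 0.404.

COP_R = T_C/(T_H − T_C) ⇒ T_H = T_C·(1 + 1/COP_R) = 85.00 × (1 + 1/0.404) = 295 K.

T_H ≈ 295 K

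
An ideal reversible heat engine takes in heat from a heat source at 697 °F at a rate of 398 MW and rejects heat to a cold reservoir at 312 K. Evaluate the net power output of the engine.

T_H = 697 °F → (697 − 32) × 5/9 = 369.44 °C = 642.59 K.
Since the cycle is reversible, η = 1 − T_C/T_H = 1 − 312.00/642.59 = 0.5145.
W = η·Q_H = 0.5145 × 398 = 205 MW.

Ẇ ≈ 205 MW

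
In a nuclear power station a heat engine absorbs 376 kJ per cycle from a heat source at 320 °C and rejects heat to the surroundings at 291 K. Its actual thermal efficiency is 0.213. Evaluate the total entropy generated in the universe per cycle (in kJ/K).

T_H = 320 °C → 320 + 273.15 = 593.15 K.
W = η·Q_H = 0.213 × 376 = 80.09 kJ, so Q_C = Q_H − W = 295.9 kJ.
Reservoir entropy changes: ΔS_H = −Q_H/T_H = −376/593.15 = -0.6339 kJ/K and ΔS_C = +Q_C/T_C = 295.9/291.00 = 1.017 kJ/K.
ΔS_univ = −Q_H/T_H + Q_C/T_C = 0.383 kJ/K (> 0, since η = 0.213 < η_Carnot = 0.509).

ΔS_univ ≈ 0.383 kJ/K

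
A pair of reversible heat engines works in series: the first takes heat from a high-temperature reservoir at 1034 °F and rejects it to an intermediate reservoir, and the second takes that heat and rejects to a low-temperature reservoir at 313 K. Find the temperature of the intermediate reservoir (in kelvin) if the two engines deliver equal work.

T_H = 1034 °F → (1034 − 32) × 5/9 = 556.67 °C = 829.82 K.
For reversible stages Q_m = Q_H·(T_m/T_H). Setting W₁ = Q_H(1 − T_m/T_H) equal to W₂ = Q_m(1 − T_C/T_m) = Q_H·(T_m − T_C)/T_H gives T_H − T_m = T_m − T_C, so T_m = (T_H + T_C)/2 = (829.82 + 313.00)/2 = 571 K.

T_m ≈ 571 K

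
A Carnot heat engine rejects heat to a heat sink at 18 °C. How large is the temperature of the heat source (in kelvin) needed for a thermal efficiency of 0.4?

T_H ≈ 485 K

T_C = 18 °C → 18 + 273.15 = 291.15 K.
From η = 1 − T_C/T_H, solving for T_H gives T_H = T_C/(1 − η) = 291.15/(1 − 0.4) = 485 K.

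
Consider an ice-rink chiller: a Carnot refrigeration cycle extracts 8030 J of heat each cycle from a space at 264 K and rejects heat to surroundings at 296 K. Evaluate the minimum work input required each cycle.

Carnot COP: COP_R = T_C/(T_H − T_C) = 264.00/32.00 = 8.2500.
W = Q_C/COP_R = 8030/8.2500 = 973.3 J.

W_in ≈ 973.3 J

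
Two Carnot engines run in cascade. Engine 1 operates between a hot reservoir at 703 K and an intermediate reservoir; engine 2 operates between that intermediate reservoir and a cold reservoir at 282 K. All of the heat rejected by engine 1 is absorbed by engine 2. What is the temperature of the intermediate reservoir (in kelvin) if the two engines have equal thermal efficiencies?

Equal efficiencies require 1 − T_m/T_H = 1 − T_C/T_m, i.e. T_m/T_H = T_C/T_m, so T_m = √(T_H·T_C) = √(703.00 × 282.00) = 445.2 K.

T_m ≈ 445.2 K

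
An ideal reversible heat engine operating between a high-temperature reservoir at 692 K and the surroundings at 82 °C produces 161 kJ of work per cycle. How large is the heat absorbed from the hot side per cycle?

Q_H ≈ 330.7 kJ

T_C = 82 °C → 82 + 273.15 = 355.15 K.
The Carnot efficiency is η = 1 − T_C/T_H = 1 − 355.15/692.00 = 0.4868.
Q_H = W/η = 161/0.4868 = 330.7 kJ.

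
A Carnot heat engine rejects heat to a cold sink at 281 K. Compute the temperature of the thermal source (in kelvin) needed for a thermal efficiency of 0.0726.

From η = 1 − T_C/T_H, solving for T_H gives T_H = T_C/(1 − η) = 281.00/(1 − 0.0726) = 303.0 K.

T_H ≈ 303.0 K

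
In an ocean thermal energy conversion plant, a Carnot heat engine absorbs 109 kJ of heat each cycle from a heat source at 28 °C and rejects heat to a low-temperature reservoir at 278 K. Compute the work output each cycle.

W ≈ 8.38 kJ

T_H = 28 °C → 28 + 273.15 = 301.15 K.
Since the cycle is reversible, η = 1 − T_C/T_H = 1 − 278.00/301.15 = 0.0769.
W = η·Q_H = 0.0769 × 109 = 8.38 kJ.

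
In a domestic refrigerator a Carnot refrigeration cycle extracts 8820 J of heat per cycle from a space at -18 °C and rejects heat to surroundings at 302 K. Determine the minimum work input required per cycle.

W_in ≈ 1620 J

T_C = -18 °C → -18 + 273.15 = 255.15 K.
The reversible coefficient of performance is COP_R = T_C/(T_H − T_C) = 255.15/46.85 = 5.4461.
W = Q_C/COP_R = 8820/5.4461 = 1620 J.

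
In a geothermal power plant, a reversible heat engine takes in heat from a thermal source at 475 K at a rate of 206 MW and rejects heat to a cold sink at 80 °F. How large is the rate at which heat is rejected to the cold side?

T_C = 80 °F → (80 − 32) × 5/9 = 26.67 °C = 299.82 K.
For a reversible engine, η = 1 − T_C/T_H = 1 − 299.82/475.00 = 0.3688.
For a reversible cycle Q_C/Q_H = T_C/T_H, so Q_C = 206 × 299.82/475.00 = 130 MW.

Q̇_C ≈ 130 MW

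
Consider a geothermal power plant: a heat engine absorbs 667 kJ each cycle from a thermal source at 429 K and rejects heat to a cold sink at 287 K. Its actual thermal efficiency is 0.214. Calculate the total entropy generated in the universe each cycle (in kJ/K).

ΔS_univ ≈ 0.2719 kJ/K

W = η·Q_H = 0.214 × 667 = 142.7 kJ, so Q_C = Q_H − W = 524.3 kJ.
Entropy balance on the reservoirs: −Q_H/T_H = -1.555 kJ/K, +Q_C/T_C = 1.827 kJ/K.
ΔS_univ = −Q_H/T_H + Q_C/T_C = 0.2719 kJ/K (> 0, since η = 0.214 < η_Carnot = 0.331).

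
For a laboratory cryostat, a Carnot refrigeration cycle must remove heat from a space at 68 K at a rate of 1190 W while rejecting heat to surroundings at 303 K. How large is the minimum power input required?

Ẇ_in ≈ 4110 W

COP_R = T_C/(T_H − T_C) = 68.00/235.00 = 0.2894.
W = Q_C/COP_R = 1190/0.2894 = 4110 W.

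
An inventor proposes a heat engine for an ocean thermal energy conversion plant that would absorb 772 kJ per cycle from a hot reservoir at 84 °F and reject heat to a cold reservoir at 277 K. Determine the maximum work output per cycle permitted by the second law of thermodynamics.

T_H = 84 °F → (84 − 32) × 5/9 = 28.89 °C = 302.04 K.
The upper bound on efficiency is η_max = 1 − T_C/T_H = 1 − 277.00/302.04 = 0.0829.
W_max = η_max · Q_H = 0.0829 × 772 = 64.0 kJ.

W_max ≈ 64.0 kJ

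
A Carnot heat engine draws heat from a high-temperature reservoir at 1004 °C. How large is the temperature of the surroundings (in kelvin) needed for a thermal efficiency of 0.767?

T_C ≈ 298 K

T_H = 1004 °C → 1004 + 273.15 = 1277.15 K.
From η = 1 − T_C/T_H, T_C = T_H·(1 − η) = 1277.15 × (1 − 0.767) = 298 K.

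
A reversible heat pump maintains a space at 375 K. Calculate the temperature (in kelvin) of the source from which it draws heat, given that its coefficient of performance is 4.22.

T_C ≈ 286 K

COP_HP = T_H/(T_H − T_C) ⇒ T_C = T_H·(COP_HP − 1)/COP_HP = 375.00 × (4.22 − 1)/4.22 = 286 K.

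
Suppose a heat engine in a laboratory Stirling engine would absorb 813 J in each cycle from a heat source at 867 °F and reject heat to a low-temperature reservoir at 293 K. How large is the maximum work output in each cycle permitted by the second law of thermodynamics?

W_max ≈ 489.8 J

T_H = 867 °F → (867 − 32) × 5/9 = 463.89 °C = 737.04 K.
The upper bound on efficiency is η_max = 1 − T_C/T_H = 1 − 293.00/737.04 = 0.6025.
W_max = η_max · Q_H = 0.6025 × 813 = 489.8 J.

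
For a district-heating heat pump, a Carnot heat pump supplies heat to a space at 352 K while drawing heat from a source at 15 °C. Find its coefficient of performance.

COP_HP ≈ 5.51

T_C = 15 °C → 15 + 273.15 = 288.15 K.
Reversible heating COP: COP_HP = T_H/(T_H − T_C) = 352.00/(352.00 − 288.15) = 5.51.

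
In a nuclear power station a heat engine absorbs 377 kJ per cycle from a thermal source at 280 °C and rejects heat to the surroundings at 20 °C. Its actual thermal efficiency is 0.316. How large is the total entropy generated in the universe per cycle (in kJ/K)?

T_H = 280 °C → 280 + 273.15 = 553.15 K.
T_C = 20 °C → 20 + 273.15 = 293.15 K.
W = η·Q_H = 0.316 × 377 = 119.1 kJ, so Q_C = Q_H − W = 257.9 kJ.
Reservoir entropy changes: ΔS_H = −Q_H/T_H = −377/553.15 = -0.6816 kJ/K and ΔS_C = +Q_C/T_C = 257.9/293.15 = 0.8796 kJ/K.
ΔS_univ = −Q_H/T_H + Q_C/T_C = 0.198 kJ/K (> 0, since η = 0.316 < η_Carnot = 0.470).

ΔS_univ ≈ 0.198 kJ/K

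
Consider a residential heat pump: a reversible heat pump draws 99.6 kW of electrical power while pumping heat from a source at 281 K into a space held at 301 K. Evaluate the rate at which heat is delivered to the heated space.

Q̇_H ≈ 1500 kW

For a reversible heat pump, COP_HP = T_H/(T_H − T_C) = 301.00/20.00 = 15.0500.
Q_H = COP_HP · W = 15.0500 × 99.6 = 1500 kW.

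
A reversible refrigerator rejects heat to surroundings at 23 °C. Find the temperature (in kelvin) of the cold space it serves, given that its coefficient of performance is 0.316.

T_C ≈ 71.1 K

T_H = 23 °C → 23 + 273.15 = 296.15 K.
COP_R = T_C/(T_H − T_C) ⇒ T_C = T_H·COP_R/(1 + COP_R) = 296.15 × 0.316/(1 + 0.316) = 71.1 K.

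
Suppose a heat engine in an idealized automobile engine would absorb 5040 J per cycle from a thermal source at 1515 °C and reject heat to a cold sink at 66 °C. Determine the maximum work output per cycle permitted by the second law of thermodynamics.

T_H = 1515 °C → 1515 + 273.15 = 1788.15 K.
T_C = 66 °C → 66 + 273.15 = 339.15 K.
No engine can exceed the Carnot limit: η_max = 1 − T_C/T_H = 1 − 339.15/1788.15 = 0.8103.
W_max = η_max · Q_H = 0.8103 × 5040 = 4084 J.

W_max ≈ 4084 J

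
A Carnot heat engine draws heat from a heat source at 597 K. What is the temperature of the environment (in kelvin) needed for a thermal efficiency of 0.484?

From η = 1 − T_C/T_H, T_C = T_H·(1 − η) = 597.00 × (1 − 0.484) = 308 K.

T_C ≈ 308 K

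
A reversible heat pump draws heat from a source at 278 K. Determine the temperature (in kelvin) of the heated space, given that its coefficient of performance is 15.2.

COP_HP = T_H/(T_H − T_C) ⇒ T_H = T_C·COP_HP/(COP_HP − 1) = 278.00 × 15.2/(15.2 − 1) = 297.6 K.

T_H ≈ 297.6 K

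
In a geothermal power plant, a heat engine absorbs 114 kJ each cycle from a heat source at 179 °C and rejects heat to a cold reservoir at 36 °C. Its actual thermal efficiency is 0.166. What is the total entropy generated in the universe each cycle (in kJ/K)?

T_H = 179 °C → 179 + 273.15 = 452.15 K.
T_C = 36 °C → 36 + 273.15 = 309.15 K.
W = η·Q_H = 0.166 × 114 = 18.92 kJ, so Q_C = Q_H − W = 95.08 kJ.
Entropy balance on the reservoirs: −Q_H/T_H = -0.2521 kJ/K, +Q_C/T_C = 0.3075 kJ/K.
ΔS_univ = −Q_H/T_H + Q_C/T_C = 0.05541 kJ/K (> 0, since η = 0.166 < η_Carnot = 0.316).

ΔS_univ ≈ 0.05541 kJ/K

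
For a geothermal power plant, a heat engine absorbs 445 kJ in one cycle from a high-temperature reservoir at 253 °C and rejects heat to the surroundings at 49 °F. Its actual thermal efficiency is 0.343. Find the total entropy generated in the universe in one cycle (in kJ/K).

ΔS_univ ≈ 0.189 kJ/K

T_H = 253 °C → 253 + 273.15 = 526.15 K.
T_C = 49 °F → (49 − 32) × 5/9 = 9.44 °C = 282.59 K.
W = η·Q_H = 0.343 × 445 = 152.6 kJ, so Q_C = Q_H − W = 292.4 kJ.
Entropy balance on the reservoirs: −Q_H/T_H = -0.8458 kJ/K, +Q_C/T_C = 1.035 kJ/K.
ΔS_univ = −Q_H/T_H + Q_C/T_C = 0.189 kJ/K (> 0, since η = 0.343 < η_Carnot = 0.463).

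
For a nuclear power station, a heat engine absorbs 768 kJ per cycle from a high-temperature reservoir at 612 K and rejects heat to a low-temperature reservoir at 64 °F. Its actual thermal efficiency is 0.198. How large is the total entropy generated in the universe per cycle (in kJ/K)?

ΔS_univ ≈ 0.8622 kJ/K

T_C = 64 °F → (64 − 32) × 5/9 = 17.78 °C = 290.93 K.
W = η·Q_H = 0.198 × 768 = 152.1 kJ, so Q_C = Q_H − W = 615.9 kJ.
Entropy balance on the reservoirs: −Q_H/T_H = -1.255 kJ/K, +Q_C/T_C = 2.117 kJ/K.
ΔS_univ = −Q_H/T_H + Q_C/T_C = 0.8622 kJ/K (> 0, since η = 0.198 < η_Carnot = 0.525).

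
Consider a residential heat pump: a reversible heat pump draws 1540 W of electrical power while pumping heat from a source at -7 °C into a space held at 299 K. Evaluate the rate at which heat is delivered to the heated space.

T_C = -7 °C → -7 + 273.15 = 266.15 K.
COP_HP = T_H/(T_H − T_C) = 299.00/32.85 = 9.1020.
Q_H = COP_HP · W = 9.1020 × 1540 = 14020 W.

Q̇_H ≈ 14020 W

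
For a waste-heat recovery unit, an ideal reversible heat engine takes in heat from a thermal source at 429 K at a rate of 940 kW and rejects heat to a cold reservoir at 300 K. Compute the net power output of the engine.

Ẇ ≈ 283 kW

The Carnot efficiency is η = 1 − T_C/T_H = 1 − 300.00/429.00 = 0.3007.
W = η·Q_H = 0.3007 × 940 = 283 kW.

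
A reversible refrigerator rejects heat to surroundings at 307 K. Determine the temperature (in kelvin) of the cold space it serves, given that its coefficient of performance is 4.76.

COP_R = T_C/(T_H − T_C) ⇒ T_C = T_H·COP_R/(1 + COP_R) = 307.00 × 4.76/(1 + 4.76) = 254 K.

T_C ≈ 254 K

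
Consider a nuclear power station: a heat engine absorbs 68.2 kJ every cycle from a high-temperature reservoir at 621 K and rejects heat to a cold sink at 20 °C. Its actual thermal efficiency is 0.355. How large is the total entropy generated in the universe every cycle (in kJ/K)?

ΔS_univ ≈ 0.0402 kJ/K

T_C = 20 °C → 20 + 273.15 = 293.15 K.
W = η·Q_H = 0.355 × 68.2 = 24.21 kJ, so Q_C = Q_H − W = 43.99 kJ.
The hot reservoir loses entropy Q_H/T_H = 68.2/621.00 = 0.1098 kJ/K; the cold reservoir gains Q_C/T_C = 43.99/293.15 = 0.1501 kJ/K.
ΔS_univ = −Q_H/T_H + Q_C/T_C = 0.0402 kJ/K (> 0, since η = 0.355 < η_Carnot = 0.528).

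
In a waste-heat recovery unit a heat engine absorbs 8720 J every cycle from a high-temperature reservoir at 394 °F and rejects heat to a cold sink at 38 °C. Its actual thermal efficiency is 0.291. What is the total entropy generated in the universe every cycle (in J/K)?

ΔS_univ ≈ 1.483 J/K

T_H = 394 °F → (394 − 32) × 5/9 = 201.11 °C = 474.26 K.
T_C = 38 °C → 38 + 273.15 = 311.15 K.
W = η·Q_H = 0.291 × 8720 = 2538 J, so Q_C = Q_H − W = 6182 J.
Entropy balance on the reservoirs: −Q_H/T_H = -18.39 J/K, +Q_C/T_C = 19.87 J/K.
ΔS_univ = −Q_H/T_H + Q_C/T_C = 1.483 J/K (> 0, since η = 0.291 < η_Carnot = 0.344).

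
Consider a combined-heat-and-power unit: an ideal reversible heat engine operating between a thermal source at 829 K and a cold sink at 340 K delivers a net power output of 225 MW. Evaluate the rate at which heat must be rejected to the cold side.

Q̇_C ≈ 156 MW

Since the cycle is reversible, η = 1 − T_C/T_H = 1 − 340.00/829.00 = 0.5899.
Since Q_C/Q_H = T_C/T_H and Q_H = W/η, Q_C = W·T_C/(T_H − T_C) = 225 × 340.00/489.00 = 156 MW.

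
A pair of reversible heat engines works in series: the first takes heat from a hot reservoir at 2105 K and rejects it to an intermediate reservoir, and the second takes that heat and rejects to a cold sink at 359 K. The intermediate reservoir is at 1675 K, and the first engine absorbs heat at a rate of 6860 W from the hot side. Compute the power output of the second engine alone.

Heat entering the second stage: Q_m = Q_H·(T_m/T_H) = 6860 × 1675.00/2105.00 = 5460 W.
Second-stage efficiency η₂ = 1 − T_C/T_m = 1 − 359.00/1675.00 = 0.7857, so W₂ = η₂·Q_m = 4290 W.

Ẇ₂ ≈ 4290 W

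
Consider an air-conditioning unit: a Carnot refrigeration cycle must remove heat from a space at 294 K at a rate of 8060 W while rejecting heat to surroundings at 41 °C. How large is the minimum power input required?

T_H = 41 °C → 41 + 273.15 = 314.15 K.
For a reversible refrigerator, COP_R = T_C/(T_H − T_C) = 294.00/20.15 = 14.5906.
W = Q_C/COP_R = 8060/14.5906 = 552 W.

Ẇ_in ≈ 552 W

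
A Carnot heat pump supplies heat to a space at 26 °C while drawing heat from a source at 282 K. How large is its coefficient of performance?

T_H = 26 °C → 26 + 273.15 = 299.15 K.
For a reversible heat pump, COP_HP = T_H/(T_H − T_C) = 299.15/(299.15 − 282.00) = 17.44.

COP_HP ≈ 17.44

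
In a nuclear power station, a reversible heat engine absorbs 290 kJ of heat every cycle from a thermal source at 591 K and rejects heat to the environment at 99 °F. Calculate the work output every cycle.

W ≈ 138 kJ

T_C = 99 °F → (99 − 32) × 5/9 = 37.22 °C = 310.37 K.
Since the cycle is reversible, η = 1 − T_C/T_H = 1 − 310.37/591.00 = 0.4748.
W = η·Q_H = 0.4748 × 290 = 138 kJ.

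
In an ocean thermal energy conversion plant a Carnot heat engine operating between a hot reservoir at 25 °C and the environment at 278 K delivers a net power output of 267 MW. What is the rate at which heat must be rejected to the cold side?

T_H = 25 °C → 25 + 273.15 = 298.15 K.
The Carnot efficiency is η = 1 − T_C/T_H = 1 − 278.00/298.15 = 0.0676.
Since Q_C/Q_H = T_C/T_H and Q_H = W/η, Q_C = W·T_C/(T_H − T_C) = 267 × 278.00/20.15 = 3680 MW.

Q̇_C ≈ 3680 MW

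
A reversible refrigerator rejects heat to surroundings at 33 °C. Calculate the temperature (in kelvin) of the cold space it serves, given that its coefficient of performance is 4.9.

T_H = 33 °C → 33 + 273.15 = 306.15 K.
COP_R = T_C/(T_H − T_C) ⇒ T_C = T_H·COP_R/(1 + COP_R) = 306.15 × 4.9/(1 + 4.9) = 254 K.

T_C ≈ 254 K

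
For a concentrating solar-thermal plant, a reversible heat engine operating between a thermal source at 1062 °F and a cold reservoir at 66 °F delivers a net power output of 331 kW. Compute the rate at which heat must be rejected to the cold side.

T_H = 1062 °F → (1062 − 32) × 5/9 = 572.22 °C = 845.37 K.
T_C = 66 °F → (66 − 32) × 5/9 = 18.89 °C = 292.04 K.
For a reversible engine, η = 1 − T_C/T_H = 1 − 292.04/845.37 = 0.6545.
Since Q_C/Q_H = T_C/T_H and Q_H = W/η, Q_C = W·T_C/(T_H − T_C) = 331 × 292.04/553.33 = 175 kW.

Q̇_C ≈ 175 kW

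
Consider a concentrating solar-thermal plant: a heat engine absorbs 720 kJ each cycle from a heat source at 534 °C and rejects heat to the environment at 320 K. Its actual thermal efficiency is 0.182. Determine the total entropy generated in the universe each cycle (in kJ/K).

T_H = 534 °C → 534 + 273.15 = 807.15 K.
W = η·Q_H = 0.182 × 720 = 131.0 kJ, so Q_C = Q_H − W = 589.0 kJ.
Reservoir entropy changes: ΔS_H = −Q_H/T_H = −720/807.15 = -0.8920 kJ/K and ΔS_C = +Q_C/T_C = 589.0/320.00 = 1.841 kJ/K.
ΔS_univ = −Q_H/T_H + Q_C/T_C = 0.948 kJ/K (> 0, since η = 0.182 < η_Carnot = 0.604).

ΔS_univ ≈ 0.948 kJ/K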